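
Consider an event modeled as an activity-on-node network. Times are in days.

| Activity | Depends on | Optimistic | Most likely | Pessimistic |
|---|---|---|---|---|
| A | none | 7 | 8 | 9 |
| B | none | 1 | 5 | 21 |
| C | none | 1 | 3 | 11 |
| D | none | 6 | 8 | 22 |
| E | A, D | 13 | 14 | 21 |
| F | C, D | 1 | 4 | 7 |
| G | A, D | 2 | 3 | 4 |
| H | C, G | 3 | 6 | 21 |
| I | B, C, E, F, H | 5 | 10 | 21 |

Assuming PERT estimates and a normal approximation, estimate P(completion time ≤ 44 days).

0.977

te_A = (7 + 4·8 + 9)/6 = 48/6 = 8; σ²_A = ((9−7)/6)² = 0.111
te_B = (1 + 4·5 + 21)/6 = 42/6 = 7; σ²_B = ((21−1)/6)² = 11.111
te_C = (1 + 4·3 + 11)/6 = 24/6 = 4; σ²_C = ((11−1)/6)² = 2.778
te_D = (6 + 4·8 + 22)/6 = 60/6 = 10; σ²_D = ((22−6)/6)² = 7.111
te_E = (13 + 4·14 + 21)/6 = 90/6 = 15; σ²_E = ((21−13)/6)² = 1.778
te_F = (1 + 4·4 + 7)/6 = 24/6 = 4; σ²_F = ((7−1)/6)² = 1.000
te_G = (2 + 4·3 + 4)/6 = 18/6 = 3; σ²_G = ((4−2)/6)² = 0.111
te_H = (3 + 4·6 + 21)/6 = 48/6 = 8; σ²_H = ((21−3)/6)² = 9.000
te_I = (5 + 4·10 + 21)/6 = 66/6 = 11; σ²_I = ((21−5)/6)² = 7.111

Forward pass:
ES_A = 0; EF_A = 8
ES_B = 0; EF_B = 7
ES_C = 0; EF_C = 4
ES_D = 0; EF_D = 10
ES_E = max(EF_A=8, EF_D=10) = 10; EF_E = 10+15 = 25
ES_F = max(EF_C=4, EF_D=10) = 10; EF_F = 10+4 = 14
ES_G = max(EF_A=8, EF_D=10) = 10; EF_G = 10+3 = 13
ES_H = max(EF_C=4, EF_G=13) = 13; EF_H = 13+8 = 21
ES_I = max(EF_B=7, EF_C=4, EF_E=25, EF_F=14, EF_H=21) = 25; EF_I = 25+11 = 36
Expected project duration μ = 36 days. Critical path: D → E → I.

Variance along critical path = 7.111 + 1.778 + 7.111 = 16.000; σ = √16.000 = 4.000 days.
Z = (44 − 36) / 4.000 = 2.000
P(T ≤ 44) = Φ(2.000) ≈ 0.977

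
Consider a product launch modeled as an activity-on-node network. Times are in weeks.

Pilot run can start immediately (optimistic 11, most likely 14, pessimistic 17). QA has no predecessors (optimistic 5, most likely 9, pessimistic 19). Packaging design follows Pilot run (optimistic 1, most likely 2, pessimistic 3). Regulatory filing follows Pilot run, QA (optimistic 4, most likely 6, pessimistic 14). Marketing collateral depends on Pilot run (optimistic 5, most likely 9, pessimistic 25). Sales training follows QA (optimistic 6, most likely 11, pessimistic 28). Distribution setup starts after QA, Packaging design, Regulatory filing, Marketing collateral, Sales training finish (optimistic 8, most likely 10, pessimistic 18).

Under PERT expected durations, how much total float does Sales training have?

2 weeks

te_Pilot run = (11 + 4·14 + 17)/6 = 84/6 = 14
te_QA = (5 + 4·9 + 19)/6 = 60/6 = 10
te_Packaging design = (1 + 4·2 + 3)/6 = 12/6 = 2
te_Regulatory filing = (4 + 4·6 + 14)/6 = 42/6 = 7
te_Marketing collateral = (5 + 4·9 + 25)/6 = 66/6 = 11
te_Sales training = (6 + 4·11 + 28)/6 = 78/6 = 13
te_Distribution setup = (8 + 4·10 + 18)/6 = 66/6 = 11

Forward pass:
ES_Pilot run = 0; EF_Pilot run = 14
ES_QA = 0; EF_QA = 10
ES_Packaging design = 14; EF_Packaging design = 14+2 = 16
ES_Regulatory filing = max(EF_Pilot run=14, EF_QA=10) = 14; EF_Regulatory filing = 14+7 = 21
ES_Marketing collateral = 14; EF_Marketing collateral = 14+11 = 25
ES_Sales training = 10; EF_Sales training = 10+13 = 23
ES_Distribution setup = max(EF_QA=10, EF_Packaging design=16, EF_Regulatory filing=21, EF_Marketing collateral=25, EF_Sales training=23) = 25; EF_Distribution setup = 25+11 = 36
Expected project duration μ = 36 weeks. Critical path: Pilot run → Marketing collateral → Distribution setup.

Backward pass:
LF_Distribution setup = 36; LS_Distribution setup = 36−11 = 25
LF_Sales training = LS_Distribution setup = 25; LS_Sales training = 25−13 = 12
LF_Marketing collateral = LS_Distribution setup = 25; LS_Marketing collateral = 25−11 = 14
LF_Regulatory filing = LS_Distribution setup = 25; LS_Regulatory filing = 25−7 = 18
LF_Packaging design = LS_Distribution setup = 25; LS_Packaging design = 25−2 = 23
LF_QA = min(LS_Regulatory filing=18, LS_Sales training=12, LS_Distribution setup=25) = 12; LS_QA = 12−10 = 2
LF_Pilot run = min(LS_Packaging design=23, LS_Regulatory filing=18, LS_Marketing collateral=14) = 14; LS_Pilot run = 14−14 = 0
Slack_Sales training = LS_Sales training − ES_Sales training = 12 − 10 = 2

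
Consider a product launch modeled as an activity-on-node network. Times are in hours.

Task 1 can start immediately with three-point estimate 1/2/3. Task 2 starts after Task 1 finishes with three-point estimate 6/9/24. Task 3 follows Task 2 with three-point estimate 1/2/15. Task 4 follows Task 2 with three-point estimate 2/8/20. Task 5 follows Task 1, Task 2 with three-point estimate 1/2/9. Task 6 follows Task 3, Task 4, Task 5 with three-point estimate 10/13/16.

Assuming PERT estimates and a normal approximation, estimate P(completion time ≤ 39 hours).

te_Task 1 = (1 + 4·2 + 3)/6 = 12/6 = 2; σ²_Task 1 = ((3−1)/6)² = 0.111
te_Task 2 = (6 + 4·9 + 24)/6 = 66/6 = 11; σ²_Task 2 = ((24−6)/6)² = 9.000
te_Task 3 = (1 + 4·2 + 15)/6 = 24/6 = 4; σ²_Task 3 = ((15−1)/6)² = 5.444
te_Task 4 = (2 + 4·8 + 20)/6 = 54/6 = 9; σ²_Task 4 = ((20−2)/6)² = 9.000
te_Task 5 = (1 + 4·2 + 9)/6 = 18/6 = 3; σ²_Task 5 = ((9−1)/6)² = 1.778
te_Task 6 = (10 + 4·13 + 16)/6 = 78/6 = 13; σ²_Task 6 = ((16−10)/6)² = 1.000

Forward pass:
ES_Task 1 = 0; EF_Task 1 = 2
ES_Task 2 = 2; EF_Task 2 = 2+11 = 13
ES_Task 3 = 13; EF_Task 3 = 13+4 = 17
ES_Task 4 = 13; EF_Task 4 = 13+9 = 22
ES_Task 5 = max(EF_Task 1=2, EF_Task 2=13) = 13; EF_Task 5 = 13+3 = 16
ES_Task 6 = max(EF_Task 3=17, EF_Task 4=22, EF_Task 5=16) = 22; EF_Task 6 = 22+13 = 35
Expected project duration μ = 35 hours. Critical path: Task 1 → Task 2 → Task 4 → Task 6.

Variance along critical path = 0.111 + 9.000 + 9.000 + 1.000 = 19.111; σ = √19.111 = 4.372 hours.
Z = (39 − 35) / 4.372 = 0.915
P(T ≤ 39) = Φ(0.915) ≈ 0.820

0.820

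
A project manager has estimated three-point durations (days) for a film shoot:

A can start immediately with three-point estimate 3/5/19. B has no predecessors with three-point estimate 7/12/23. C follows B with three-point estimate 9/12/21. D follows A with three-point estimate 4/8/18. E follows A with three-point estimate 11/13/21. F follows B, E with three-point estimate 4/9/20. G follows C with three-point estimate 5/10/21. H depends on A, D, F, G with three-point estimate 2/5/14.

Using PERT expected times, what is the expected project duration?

te_A = (3 + 4·5 + 19)/6 = 42/6 = 7
te_B = (7 + 4·12 + 23)/6 = 78/6 = 13
te_C = (9 + 4·12 + 21)/6 = 78/6 = 13
te_D = (4 + 4·8 + 18)/6 = 54/6 = 9
te_E = (11 + 4·13 + 21)/6 = 84/6 = 14
te_F = (4 + 4·9 + 20)/6 = 60/6 = 10
te_G = (5 + 4·10 + 21)/6 = 66/6 = 11
te_H = (2 + 4·5 + 14)/6 = 36/6 = 6

Forward pass:
ES_A = 0; EF_A = 7
ES_B = 0; EF_B = 13
ES_C = 13; EF_C = 13+13 = 26
ES_D = 7; EF_D = 7+9 = 16
ES_E = 7; EF_E = 7+14 = 21
ES_F = max(EF_B=13, EF_E=21) = 21; EF_F = 21+10 = 31
ES_G = 26; EF_G = 26+11 = 37
ES_H = max(EF_A=7, EF_D=16, EF_F=31, EF_G=37) = 37; EF_H = 37+6 = 43
Expected project duration μ = 43 days. Critical path: B → C → G → H.

43 days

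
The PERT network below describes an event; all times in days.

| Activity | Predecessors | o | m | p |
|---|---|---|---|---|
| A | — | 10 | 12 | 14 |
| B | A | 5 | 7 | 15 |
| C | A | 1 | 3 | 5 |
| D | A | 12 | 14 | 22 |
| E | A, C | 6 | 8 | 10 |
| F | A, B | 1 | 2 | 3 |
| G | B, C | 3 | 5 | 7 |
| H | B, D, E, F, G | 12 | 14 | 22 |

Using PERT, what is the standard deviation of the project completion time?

te_A = (10 + 4·12 + 14)/6 = 72/6 = 12; σ²_A = ((14−10)/6)² = 0.444
te_B = (5 + 4·7 + 15)/6 = 48/6 = 8; σ²_B = ((15−5)/6)² = 2.778
te_C = (1 + 4·3 + 5)/6 = 18/6 = 3; σ²_C = ((5−1)/6)² = 0.444
te_D = (12 + 4·14 + 22)/6 = 90/6 = 15; σ²_D = ((22−12)/6)² = 2.778
te_E = (6 + 4·8 + 10)/6 = 48/6 = 8; σ²_E = ((10−6)/6)² = 0.444
te_F = (1 + 4·2 + 3)/6 = 12/6 = 2; σ²_F = ((3−1)/6)² = 0.111
te_G = (3 + 4·5 + 7)/6 = 30/6 = 5; σ²_G = ((7−3)/6)² = 0.444
te_H = (12 + 4·14 + 22)/6 = 90/6 = 15; σ²_H = ((22−12)/6)² = 2.778

Forward pass:
ES_A = 0; EF_A = 12
ES_B = 12; EF_B = 12+8 = 20
ES_C = 12; EF_C = 12+3 = 15
ES_D = 12; EF_D = 12+15 = 27
ES_E = max(EF_A=12, EF_C=15) = 15; EF_E = 15+8 = 23
ES_F = max(EF_A=12, EF_B=20) = 20; EF_F = 20+2 = 22
ES_G = max(EF_B=20, EF_C=15) = 20; EF_G = 20+5 = 25
ES_H = max(EF_B=20, EF_D=27, EF_E=23, EF_F=22, EF_G=25) = 27; EF_H = 27+15 = 42
Expected project duration μ = 42 days. Critical path: A → D → H.

Variance along critical path = 0.444 + 2.778 + 2.778 = 6.000
σ = √6.000 = 2.449 days

2.45 days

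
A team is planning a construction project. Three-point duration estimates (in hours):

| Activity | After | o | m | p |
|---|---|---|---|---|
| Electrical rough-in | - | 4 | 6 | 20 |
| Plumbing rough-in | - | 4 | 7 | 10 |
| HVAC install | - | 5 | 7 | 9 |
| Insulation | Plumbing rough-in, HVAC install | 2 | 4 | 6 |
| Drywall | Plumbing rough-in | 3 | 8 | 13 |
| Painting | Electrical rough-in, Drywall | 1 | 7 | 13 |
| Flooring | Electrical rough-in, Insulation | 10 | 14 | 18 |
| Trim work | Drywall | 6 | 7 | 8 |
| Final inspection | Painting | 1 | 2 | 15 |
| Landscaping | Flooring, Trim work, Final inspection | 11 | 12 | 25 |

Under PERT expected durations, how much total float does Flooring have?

1 hours

te_Electrical rough-in = (4 + 4·6 + 20)/6 = 48/6 = 8
te_Plumbing rough-in = (4 + 4·7 + 10)/6 = 42/6 = 7
te_HVAC install = (5 + 4·7 + 9)/6 = 42/6 = 7
te_Insulation = (2 + 4·4 + 6)/6 = 24/6 = 4
te_Drywall = (3 + 4·8 + 13)/6 = 48/6 = 8
te_Painting = (1 + 4·7 + 13)/6 = 42/6 = 7
te_Flooring = (10 + 4·14 + 18)/6 = 84/6 = 14
te_Trim work = (6 + 4·7 + 8)/6 = 42/6 = 7
te_Final inspection = (1 + 4·2 + 15)/6 = 24/6 = 4
te_Landscaping = (11 + 4·12 + 25)/6 = 84/6 = 14

Forward pass:
ES_Electrical rough-in = 0; EF_Electrical rough-in = 8
ES_Plumbing rough-in = 0; EF_Plumbing rough-in = 7
ES_HVAC install = 0; EF_HVAC install = 7
ES_Insulation = max(EF_Plumbing rough-in=7, EF_HVAC install=7) = 7; EF_Insulation = 7+4 = 11
ES_Drywall = 7; EF_Drywall = 7+8 = 15
ES_Painting = max(EF_Electrical rough-in=8, EF_Drywall=15) = 15; EF_Painting = 15+7 = 22
ES_Flooring = max(EF_Electrical rough-in=8, EF_Insulation=11) = 11; EF_Flooring = 11+14 = 25
ES_Trim work = 15; EF_Trim work = 15+7 = 22
ES_Final inspection = 22; EF_Final inspection = 22+4 = 26
ES_Landscaping = max(EF_Flooring=25, EF_Trim work=22, EF_Final inspection=26) = 26; EF_Landscaping = 26+14 = 40
Expected project duration μ = 40 hours. Critical path: Plumbing rough-in → Drywall → Painting → Final inspection → Landscaping.

Backward pass:
LF_Landscaping = 40; LS_Landscaping = 40−14 = 26
LF_Final inspection = LS_Landscaping = 26; LS_Final inspection = 26−4 = 22
LF_Trim work = LS_Landscaping = 26; LS_Trim work = 26−7 = 19
LF_Flooring = LS_Landscaping = 26; LS_Flooring = 26−14 = 12
LF_Painting = LS_Final inspection = 22; LS_Painting = 22−7 = 15
LF_Drywall = min(LS_Painting=15, LS_Trim work=19) = 15; LS_Drywall = 15−8 = 7
LF_Insulation = LS_Flooring = 12; LS_Insulation = 12−4 = 8
LF_HVAC install = LS_Insulation = 8; LS_HVAC install = 8−7 = 1
LF_Plumbing rough-in = min(LS_Insulation=8, LS_Drywall=7) = 7; LS_Plumbing rough-in = 7−7 = 0
LF_Electrical rough-in = min(LS_Painting=15, LS_Flooring=12) = 12; LS_Electrical rough-in = 12−8 = 4
Slack_Flooring = LS_Flooring − ES_Flooring = 12 − 11 = 1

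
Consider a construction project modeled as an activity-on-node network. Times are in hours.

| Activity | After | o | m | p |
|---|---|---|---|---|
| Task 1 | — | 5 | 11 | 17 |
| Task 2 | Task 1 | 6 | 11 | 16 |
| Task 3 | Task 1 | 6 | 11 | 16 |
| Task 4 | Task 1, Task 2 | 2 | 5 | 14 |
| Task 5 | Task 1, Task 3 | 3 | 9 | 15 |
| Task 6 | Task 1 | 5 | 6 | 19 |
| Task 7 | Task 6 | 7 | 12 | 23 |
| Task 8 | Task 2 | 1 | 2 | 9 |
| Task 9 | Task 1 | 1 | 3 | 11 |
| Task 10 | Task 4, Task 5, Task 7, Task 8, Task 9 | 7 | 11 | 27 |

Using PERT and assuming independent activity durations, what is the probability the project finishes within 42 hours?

te_Task 1 = (5 + 4·11 + 17)/6 = 66/6 = 11; σ²_Task 1 = ((17−5)/6)² = 4.000
te_Task 2 = (6 + 4·11 + 16)/6 = 66/6 = 11; σ²_Task 2 = ((16−6)/6)² = 2.778
te_Task 3 = (6 + 4·11 + 16)/6 = 66/6 = 11; σ²_Task 3 = ((16−6)/6)² = 2.778
te_Task 4 = (2 + 4·5 + 14)/6 = 36/6 = 6; σ²_Task 4 = ((14−2)/6)² = 4.000
te_Task 5 = (3 + 4·9 + 15)/6 = 54/6 = 9; σ²_Task 5 = ((15−3)/6)² = 4.000
te_Task 6 = (5 + 4·6 + 19)/6 = 48/6 = 8; σ²_Task 6 = ((19−5)/6)² = 5.444
te_Task 7 = (7 + 4·12 + 23)/6 = 78/6 = 13; σ²_Task 7 = ((23−7)/6)² = 7.111
te_Task 8 = (1 + 4·2 + 9)/6 = 18/6 = 3; σ²_Task 8 = ((9−1)/6)² = 1.778
te_Task 9 = (1 + 4·3 + 11)/6 = 24/6 = 4; σ²_Task 9 = ((11−1)/6)² = 2.778
te_Task 10 = (7 + 4·11 + 27)/6 = 78/6 = 13; σ²_Task 10 = ((27−7)/6)² = 11.111

Forward pass:
ES_Task 1 = 0; EF_Task 1 = 11
ES_Task 2 = 11; EF_Task 2 = 11+11 = 22
ES_Task 3 = 11; EF_Task 3 = 11+11 = 22
ES_Task 4 = max(EF_Task 1=11, EF_Task 2=22) = 22; EF_Task 4 = 22+6 = 28
ES_Task 5 = max(EF_Task 1=11, EF_Task 3=22) = 22; EF_Task 5 = 22+9 = 31
ES_Task 6 = 11; EF_Task 6 = 11+8 = 19
ES_Task 7 = 19; EF_Task 7 = 19+13 = 32
ES_Task 8 = 22; EF_Task 8 = 22+3 = 25
ES_Task 9 = 11; EF_Task 9 = 11+4 = 15
ES_Task 10 = max(EF_Task 4=28, EF_Task 5=31, EF_Task 7=32, EF_Task 8=25, EF_Task 9=15) = 32; EF_Task 10 = 32+13 = 45
Expected project duration μ = 45 hours. Critical path: Task 1 → Task 6 → Task 7 → Task 10.

Variance along critical path = 4.000 + 5.444 + 7.111 + 11.111 = 27.667; σ = √27.667 = 5.260 hours.
Z = (42 − 45) / 5.260 = -0.570
P(T ≤ 42) = Φ(-0.570) ≈ 0.284

0.284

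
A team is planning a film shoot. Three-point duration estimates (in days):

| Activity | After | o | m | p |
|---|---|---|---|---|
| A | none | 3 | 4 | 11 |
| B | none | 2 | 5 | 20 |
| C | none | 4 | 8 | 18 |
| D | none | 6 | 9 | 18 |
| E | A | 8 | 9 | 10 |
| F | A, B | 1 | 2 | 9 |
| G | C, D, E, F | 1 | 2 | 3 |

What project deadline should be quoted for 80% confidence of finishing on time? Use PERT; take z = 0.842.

17.2 days

te_A = (3 + 4·4 + 11)/6 = 30/6 = 5; σ²_A = ((11−3)/6)² = 1.778
te_B = (2 + 4·5 + 20)/6 = 42/6 = 7; σ²_B = ((20−2)/6)² = 9.000
te_C = (4 + 4·8 + 18)/6 = 54/6 = 9; σ²_C = ((18−4)/6)² = 5.444
te_D = (6 + 4·9 + 18)/6 = 60/6 = 10; σ²_D = ((18−6)/6)² = 4.000
te_E = (8 + 4·9 + 10)/6 = 54/6 = 9; σ²_E = ((10−8)/6)² = 0.111
te_F = (1 + 4·2 + 9)/6 = 18/6 = 3; σ²_F = ((9−1)/6)² = 1.778
te_G = (1 + 4·2 + 3)/6 = 12/6 = 2; σ²_G = ((3−1)/6)² = 0.111

Forward pass:
ES_A = 0; EF_A = 5
ES_B = 0; EF_B = 7
ES_C = 0; EF_C = 9
ES_D = 0; EF_D = 10
ES_E = 5; EF_E = 5+9 = 14
ES_F = max(EF_A=5, EF_B=7) = 7; EF_F = 7+3 = 10
ES_G = max(EF_C=9, EF_D=10, EF_E=14, EF_F=10) = 14; EF_G = 14+2 = 16
Expected project duration μ = 16 days. Critical path: A → E → G.

Variance along critical path = 1.778 + 0.111 + 0.111 = 2.000; σ = 1.414 days.
D = μ + z·σ = 16 + 0.842·1.414 = 17.2 days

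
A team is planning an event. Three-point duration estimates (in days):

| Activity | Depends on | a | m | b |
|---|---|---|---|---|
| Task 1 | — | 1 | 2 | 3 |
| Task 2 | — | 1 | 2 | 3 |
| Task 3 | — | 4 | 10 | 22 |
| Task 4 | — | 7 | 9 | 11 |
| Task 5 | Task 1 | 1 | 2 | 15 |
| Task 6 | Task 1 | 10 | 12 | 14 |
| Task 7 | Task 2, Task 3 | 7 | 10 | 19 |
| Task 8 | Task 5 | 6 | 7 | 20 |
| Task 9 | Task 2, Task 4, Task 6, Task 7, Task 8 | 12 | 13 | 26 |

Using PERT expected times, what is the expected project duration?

37 days

te_Task 1 = (1 + 4·2 + 3)/6 = 12/6 = 2
te_Task 2 = (1 + 4·2 + 3)/6 = 12/6 = 2
te_Task 3 = (4 + 4·10 + 22)/6 = 66/6 = 11
te_Task 4 = (7 + 4·9 + 11)/6 = 54/6 = 9
te_Task 5 = (1 + 4·2 + 15)/6 = 24/6 = 4
te_Task 6 = (10 + 4·12 + 14)/6 = 72/6 = 12
te_Task 7 = (7 + 4·10 + 19)/6 = 66/6 = 11
te_Task 8 = (6 + 4·7 + 20)/6 = 54/6 = 9
te_Task 9 = (12 + 4·13 + 26)/6 = 90/6 = 15

Forward pass:
ES_Task 1 = 0; EF_Task 1 = 2
ES_Task 2 = 0; EF_Task 2 = 2
ES_Task 3 = 0; EF_Task 3 = 11
ES_Task 4 = 0; EF_Task 4 = 9
ES_Task 5 = 2; EF_Task 5 = 2+4 = 6
ES_Task 6 = 2; EF_Task 6 = 2+12 = 14
ES_Task 7 = max(EF_Task 2=2, EF_Task 3=11) = 11; EF_Task 7 = 11+11 = 22
ES_Task 8 = 6; EF_Task 8 = 6+9 = 15
ES_Task 9 = max(EF_Task 2=2, EF_Task 4=9, EF_Task 6=14, EF_Task 7=22, EF_Task 8=15) = 22; EF_Task 9 = 22+15 = 37
Expected project duration μ = 37 days. Critical path: Task 3 → Task 7 → Task 9.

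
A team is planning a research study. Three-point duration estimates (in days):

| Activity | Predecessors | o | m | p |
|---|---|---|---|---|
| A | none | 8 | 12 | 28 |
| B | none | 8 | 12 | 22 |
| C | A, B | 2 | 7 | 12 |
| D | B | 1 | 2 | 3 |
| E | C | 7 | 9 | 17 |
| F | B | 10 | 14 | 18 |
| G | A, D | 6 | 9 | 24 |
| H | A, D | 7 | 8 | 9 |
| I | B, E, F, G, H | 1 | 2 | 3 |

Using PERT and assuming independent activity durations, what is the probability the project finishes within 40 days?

0.956

te_A = (8 + 4·12 + 28)/6 = 84/6 = 14; σ²_A = ((28−8)/6)² = 11.111
te_B = (8 + 4·12 + 22)/6 = 78/6 = 13; σ²_B = ((22−8)/6)² = 5.444
te_C = (2 + 4·7 + 12)/6 = 42/6 = 7; σ²_C = ((12−2)/6)² = 2.778
te_D = (1 + 4·2 + 3)/6 = 12/6 = 2; σ²_D = ((3−1)/6)² = 0.111
te_E = (7 + 4·9 + 17)/6 = 60/6 = 10; σ²_E = ((17−7)/6)² = 2.778
te_F = (10 + 4·14 + 18)/6 = 84/6 = 14; σ²_F = ((18−10)/6)² = 1.778
te_G = (6 + 4·9 + 24)/6 = 66/6 = 11; σ²_G = ((24−6)/6)² = 9.000
te_H = (7 + 4·8 + 9)/6 = 48/6 = 8; σ²_H = ((9−7)/6)² = 0.111
te_I = (1 + 4·2 + 3)/6 = 12/6 = 2; σ²_I = ((3−1)/6)² = 0.111

Forward pass:
ES_A = 0; EF_A = 14
ES_B = 0; EF_B = 13
ES_C = max(EF_A=14, EF_B=13) = 14; EF_C = 14+7 = 21
ES_D = 13; EF_D = 13+2 = 15
ES_E = 21; EF_E = 21+10 = 31
ES_F = 13; EF_F = 13+14 = 27
ES_G = max(EF_A=14, EF_D=15) = 15; EF_G = 15+11 = 26
ES_H = max(EF_A=14, EF_D=15) = 15; EF_H = 15+8 = 23
ES_I = max(EF_B=13, EF_E=31, EF_F=27, EF_G=26, EF_H=23) = 31; EF_I = 31+2 = 33
Expected project duration μ = 33 days. Critical path: A → C → E → I.

Variance along critical path = 11.111 + 2.778 + 2.778 + 0.111 = 16.778; σ = √16.778 = 4.096 days.
Z = (40 − 33) / 4.096 = 1.709
P(T ≤ 40) = Φ(1.709) ≈ 0.956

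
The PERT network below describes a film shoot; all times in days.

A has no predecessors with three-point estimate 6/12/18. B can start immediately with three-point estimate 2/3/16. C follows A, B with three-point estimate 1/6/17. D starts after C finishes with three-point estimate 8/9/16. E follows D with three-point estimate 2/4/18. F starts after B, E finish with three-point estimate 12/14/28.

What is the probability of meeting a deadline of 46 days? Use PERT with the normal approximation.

te_A = (6 + 4·12 + 18)/6 = 72/6 = 12; σ²_A = ((18−6)/6)² = 4.000
te_B = (2 + 4·3 + 16)/6 = 30/6 = 5; σ²_B = ((16−2)/6)² = 5.444
te_C = (1 + 4·6 + 17)/6 = 42/6 = 7; σ²_C = ((17−1)/6)² = 7.111
te_D = (8 + 4·9 + 16)/6 = 60/6 = 10; σ²_D = ((16−8)/6)² = 1.778
te_E = (2 + 4·4 + 18)/6 = 36/6 = 6; σ²_E = ((18−2)/6)² = 7.111
te_F = (12 + 4·14 + 28)/6 = 96/6 = 16; σ²_F = ((28−12)/6)² = 7.111

Forward pass:
ES_A = 0; EF_A = 12
ES_B = 0; EF_B = 5
ES_C = max(EF_A=12, EF_B=5) = 12; EF_C = 12+7 = 19
ES_D = 19; EF_D = 19+10 = 29
ES_E = 29; EF_E = 29+6 = 35
ES_F = max(EF_B=5, EF_E=35) = 35; EF_F = 35+16 = 51
Expected project duration μ = 51 days. Critical path: A → C → D → E → F.

Variance along critical path = 4.000 + 7.111 + 1.778 + 7.111 + 7.111 = 27.111; σ = √27.111 = 5.207 days.
Z = (46 − 51) / 5.207 = -0.960
P(T ≤ 46) = Φ(-0.960) ≈ 0.168

0.168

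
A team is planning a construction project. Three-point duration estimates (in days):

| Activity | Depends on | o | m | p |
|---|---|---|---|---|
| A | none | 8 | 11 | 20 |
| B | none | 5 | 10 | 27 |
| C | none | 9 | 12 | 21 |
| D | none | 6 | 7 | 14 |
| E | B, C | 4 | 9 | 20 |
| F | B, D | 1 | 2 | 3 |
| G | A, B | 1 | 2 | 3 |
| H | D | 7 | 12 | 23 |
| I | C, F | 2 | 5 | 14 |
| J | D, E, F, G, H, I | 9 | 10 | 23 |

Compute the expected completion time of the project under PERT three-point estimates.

35 days

te_A = (8 + 4·11 + 20)/6 = 72/6 = 12
te_B = (5 + 4·10 + 27)/6 = 72/6 = 12
te_C = (9 + 4·12 + 21)/6 = 78/6 = 13
te_D = (6 + 4·7 + 14)/6 = 48/6 = 8
te_E = (4 + 4·9 + 20)/6 = 60/6 = 10
te_F = (1 + 4·2 + 3)/6 = 12/6 = 2
te_G = (1 + 4·2 + 3)/6 = 12/6 = 2
te_H = (7 + 4·12 + 23)/6 = 78/6 = 13
te_I = (2 + 4·5 + 14)/6 = 36/6 = 6
te_J = (9 + 4·10 + 23)/6 = 72/6 = 12

Forward pass:
ES_A = 0; EF_A = 12
ES_B = 0; EF_B = 12
ES_C = 0; EF_C = 13
ES_D = 0; EF_D = 8
ES_E = max(EF_B=12, EF_C=13) = 13; EF_E = 13+10 = 23
ES_F = max(EF_B=12, EF_D=8) = 12; EF_F = 12+2 = 14
ES_G = max(EF_A=12, EF_B=12) = 12; EF_G = 12+2 = 14
ES_H = 8; EF_H = 8+13 = 21
ES_I = max(EF_C=13, EF_F=14) = 14; EF_I = 14+6 = 20
ES_J = max(EF_D=8, EF_E=23, EF_F=14, EF_G=14, EF_H=21, EF_I=20) = 23; EF_J = 23+12 = 35
Expected project duration μ = 35 days. Critical path: C → E → J.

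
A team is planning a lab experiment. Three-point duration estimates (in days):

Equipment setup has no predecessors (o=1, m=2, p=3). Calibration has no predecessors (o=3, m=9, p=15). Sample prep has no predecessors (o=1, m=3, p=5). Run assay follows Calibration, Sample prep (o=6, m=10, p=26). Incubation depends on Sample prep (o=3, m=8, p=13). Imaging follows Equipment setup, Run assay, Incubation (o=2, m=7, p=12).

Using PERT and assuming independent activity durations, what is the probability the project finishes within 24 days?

te_Equipment setup = (1 + 4·2 + 3)/6 = 12/6 = 2; σ²_Equipment setup = ((3−1)/6)² = 0.111
te_Calibration = (3 + 4·9 + 15)/6 = 54/6 = 9; σ²_Calibration = ((15−3)/6)² = 4.000
te_Sample prep = (1 + 4·3 + 5)/6 = 18/6 = 3; σ²_Sample prep = ((5−1)/6)² = 0.444
te_Run assay = (6 + 4·10 + 26)/6 = 72/6 = 12; σ²_Run assay = ((26−6)/6)² = 11.111
te_Incubation = (3 + 4·8 + 13)/6 = 48/6 = 8; σ²_Incubation = ((13−3)/6)² = 2.778
te_Imaging = (2 + 4·7 + 12)/6 = 42/6 = 7; σ²_Imaging = ((12−2)/6)² = 2.778

Forward pass:
ES_Equipment setup = 0; EF_Equipment setup = 2
ES_Calibration = 0; EF_Calibration = 9
ES_Sample prep = 0; EF_Sample prep = 3
ES_Run assay = max(EF_Calibration=9, EF_Sample prep=3) = 9; EF_Run assay = 9+12 = 21
ES_Incubation = 3; EF_Incubation = 3+8 = 11
ES_Imaging = max(EF_Equipment setup=2, EF_Run assay=21, EF_Incubation=11) = 21; EF_Imaging = 21+7 = 28
Expected project duration μ = 28 days. Critical path: Calibration → Run assay → Imaging.

Variance along critical path = 4.000 + 11.111 + 2.778 = 17.889; σ = √17.889 = 4.230 days.
Z = (24 − 28) / 4.230 = -0.946
P(T ≤ 24) = Φ(-0.946) ≈ 0.172

0.172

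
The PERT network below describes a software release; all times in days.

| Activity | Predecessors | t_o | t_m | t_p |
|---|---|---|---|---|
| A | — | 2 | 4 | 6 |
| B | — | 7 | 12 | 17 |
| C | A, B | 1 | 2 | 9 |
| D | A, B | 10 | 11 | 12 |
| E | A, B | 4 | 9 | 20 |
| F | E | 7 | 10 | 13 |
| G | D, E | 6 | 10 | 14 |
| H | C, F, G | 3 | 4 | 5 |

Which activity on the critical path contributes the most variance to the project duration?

te_A = (2 + 4·4 + 6)/6 = 24/6 = 4; σ²_A = ((6−2)/6)² = 0.444
te_B = (7 + 4·12 + 17)/6 = 72/6 = 12; σ²_B = ((17−7)/6)² = 2.778
te_C = (1 + 4·2 + 9)/6 = 18/6 = 3; σ²_C = ((9−1)/6)² = 1.778
te_D = (10 + 4·11 + 12)/6 = 66/6 = 11; σ²_D = ((12−10)/6)² = 0.111
te_E = (4 + 4·9 + 20)/6 = 60/6 = 10; σ²_E = ((20−4)/6)² = 7.111
te_F = (7 + 4·10 + 13)/6 = 60/6 = 10; σ²_F = ((13−7)/6)² = 1.000
te_G = (6 + 4·10 + 14)/6 = 60/6 = 10; σ²_G = ((14−6)/6)² = 1.778
te_H = (3 + 4·4 + 5)/6 = 24/6 = 4; σ²_H = ((5−3)/6)² = 0.111

Forward pass:
ES_A = 0; EF_A = 4
ES_B = 0; EF_B = 12
ES_C = max(EF_A=4, EF_B=12) = 12; EF_C = 12+3 = 15
ES_D = max(EF_A=4, EF_B=12) = 12; EF_D = 12+11 = 23
ES_E = max(EF_A=4, EF_B=12) = 12; EF_E = 12+10 = 22
ES_F = 22; EF_F = 22+10 = 32
ES_G = max(EF_D=23, EF_E=22) = 23; EF_G = 23+10 = 33
ES_H = max(EF_C=15, EF_F=32, EF_G=33) = 33; EF_H = 33+4 = 37
Expected project duration μ = 37 days. Critical path: B → D → G → H.

Variances on critical path: σ²_B=2.778, σ²_D=0.111, σ²_G=1.778, σ²_H=0.111.
Largest is σ²_B = 2.778.

B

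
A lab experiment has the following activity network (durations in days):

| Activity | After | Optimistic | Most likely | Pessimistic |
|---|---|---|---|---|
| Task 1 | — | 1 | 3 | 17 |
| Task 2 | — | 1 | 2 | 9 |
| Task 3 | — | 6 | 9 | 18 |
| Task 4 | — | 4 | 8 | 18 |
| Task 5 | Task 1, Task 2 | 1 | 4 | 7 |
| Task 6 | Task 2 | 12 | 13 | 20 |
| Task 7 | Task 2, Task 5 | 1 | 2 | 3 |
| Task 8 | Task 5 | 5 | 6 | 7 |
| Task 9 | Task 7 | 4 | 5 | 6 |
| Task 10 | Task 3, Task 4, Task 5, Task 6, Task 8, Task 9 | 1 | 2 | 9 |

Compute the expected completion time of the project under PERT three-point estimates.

te_Task 1 = (1 + 4·3 + 17)/6 = 30/6 = 5
te_Task 2 = (1 + 4·2 + 9)/6 = 18/6 = 3
te_Task 3 = (6 + 4·9 + 18)/6 = 60/6 = 10
te_Task 4 = (4 + 4·8 + 18)/6 = 54/6 = 9
te_Task 5 = (1 + 4·4 + 7)/6 = 24/6 = 4
te_Task 6 = (12 + 4·13 + 20)/6 = 84/6 = 14
te_Task 7 = (1 + 4·2 + 3)/6 = 12/6 = 2
te_Task 8 = (5 + 4·6 + 7)/6 = 36/6 = 6
te_Task 9 = (4 + 4·5 + 6)/6 = 30/6 = 5
te_Task 10 = (1 + 4·2 + 9)/6 = 18/6 = 3

Forward pass:
ES_Task 1 = 0; EF_Task 1 = 5
ES_Task 2 = 0; EF_Task 2 = 3
ES_Task 3 = 0; EF_Task 3 = 10
ES_Task 4 = 0; EF_Task 4 = 9
ES_Task 5 = max(EF_Task 1=5, EF_Task 2=3) = 5; EF_Task 5 = 5+4 = 9
ES_Task 6 = 3; EF_Task 6 = 3+14 = 17
ES_Task 7 = max(EF_Task 2=3, EF_Task 5=9) = 9; EF_Task 7 = 9+2 = 11
ES_Task 8 = 9; EF_Task 8 = 9+6 = 15
ES_Task 9 = 11; EF_Task 9 = 11+5 = 16
ES_Task 10 = max(EF_Task 3=10, EF_Task 4=9, EF_Task 5=9, EF_Task 6=17, EF_Task 8=15, EF_Task 9=16) = 17; EF_Task 10 = 17+3 = 20
Expected project duration μ = 20 days. Critical path: Task 2 → Task 6 → Task 10.

20 days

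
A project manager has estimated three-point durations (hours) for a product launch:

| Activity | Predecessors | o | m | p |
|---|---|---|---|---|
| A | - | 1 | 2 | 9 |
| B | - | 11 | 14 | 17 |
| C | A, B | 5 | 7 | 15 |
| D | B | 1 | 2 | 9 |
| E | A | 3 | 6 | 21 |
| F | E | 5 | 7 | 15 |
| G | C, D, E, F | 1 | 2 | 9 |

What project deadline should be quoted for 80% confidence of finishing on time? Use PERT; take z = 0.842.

te_A = (1 + 4·2 + 9)/6 = 18/6 = 3; σ²_A = ((9−1)/6)² = 1.778
te_B = (11 + 4·14 + 17)/6 = 84/6 = 14; σ²_B = ((17−11)/6)² = 1.000
te_C = (5 + 4·7 + 15)/6 = 48/6 = 8; σ²_C = ((15−5)/6)² = 2.778
te_D = (1 + 4·2 + 9)/6 = 18/6 = 3; σ²_D = ((9−1)/6)² = 1.778
te_E = (3 + 4·6 + 21)/6 = 48/6 = 8; σ²_E = ((21−3)/6)² = 9.000
te_F = (5 + 4·7 + 15)/6 = 48/6 = 8; σ²_F = ((15−5)/6)² = 2.778
te_G = (1 + 4·2 + 9)/6 = 18/6 = 3; σ²_G = ((9−1)/6)² = 1.778

Forward pass:
ES_A = 0; EF_A = 3
ES_B = 0; EF_B = 14
ES_C = max(EF_A=3, EF_B=14) = 14; EF_C = 14+8 = 22
ES_D = 14; EF_D = 14+3 = 17
ES_E = 3; EF_E = 3+8 = 11
ES_F = 11; EF_F = 11+8 = 19
ES_G = max(EF_C=22, EF_D=17, EF_E=11, EF_F=19) = 22; EF_G = 22+3 = 25
Expected project duration μ = 25 hours. Critical path: B → C → G.

Variance along critical path = 1.000 + 2.778 + 1.778 = 5.556; σ = 2.357 hours.
D = μ + z·σ = 25 + 0.842·2.357 = 27.0 hours

27.0 hours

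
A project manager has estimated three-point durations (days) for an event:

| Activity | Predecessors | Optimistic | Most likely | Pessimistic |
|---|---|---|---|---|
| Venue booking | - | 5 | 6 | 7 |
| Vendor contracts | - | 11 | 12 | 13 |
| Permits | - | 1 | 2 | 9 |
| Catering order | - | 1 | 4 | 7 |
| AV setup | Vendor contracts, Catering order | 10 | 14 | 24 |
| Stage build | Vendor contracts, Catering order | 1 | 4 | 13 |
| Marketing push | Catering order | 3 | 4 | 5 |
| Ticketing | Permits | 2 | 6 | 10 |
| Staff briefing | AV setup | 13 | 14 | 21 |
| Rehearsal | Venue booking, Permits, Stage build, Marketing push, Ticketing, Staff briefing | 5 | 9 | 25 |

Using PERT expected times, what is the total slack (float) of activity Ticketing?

te_Venue booking = (5 + 4·6 + 7)/6 = 36/6 = 6
te_Vendor contracts = (11 + 4·12 + 13)/6 = 72/6 = 12
te_Permits = (1 + 4·2 + 9)/6 = 18/6 = 3
te_Catering order = (1 + 4·4 + 7)/6 = 24/6 = 4
te_AV setup = (10 + 4·14 + 24)/6 = 90/6 = 15
te_Stage build = (1 + 4·4 + 13)/6 = 30/6 = 5
te_Marketing push = (3 + 4·4 + 5)/6 = 24/6 = 4
te_Ticketing = (2 + 4·6 + 10)/6 = 36/6 = 6
te_Staff briefing = (13 + 4·14 + 21)/6 = 90/6 = 15
te_Rehearsal = (5 + 4·9 + 25)/6 = 66/6 = 11

Forward pass:
ES_Venue booking = 0; EF_Venue booking = 6
ES_Vendor contracts = 0; EF_Vendor contracts = 12
ES_Permits = 0; EF_Permits = 3
ES_Catering order = 0; EF_Catering order = 4
ES_AV setup = max(EF_Vendor contracts=12, EF_Catering order=4) = 12; EF_AV setup = 12+15 = 27
ES_Stage build = max(EF_Vendor contracts=12, EF_Catering order=4) = 12; EF_Stage build = 12+5 = 17
ES_Marketing push = 4; EF_Marketing push = 4+4 = 8
ES_Ticketing = 3; EF_Ticketing = 3+6 = 9
ES_Staff briefing = 27; EF_Staff briefing = 27+15 = 42
ES_Rehearsal = max(EF_Venue booking=6, EF_Permits=3, EF_Stage build=17, EF_Marketing push=8, EF_Ticketing=9, EF_Staff briefing=42) = 42; EF_Rehearsal = 42+11 = 53
Expected project duration μ = 53 days. Critical path: Vendor contracts → AV setup → Staff briefing → Rehearsal.

Backward pass:
LF_Rehearsal = 53; LS_Rehearsal = 53−11 = 42
LF_Staff briefing = LS_Rehearsal = 42; LS_Staff briefing = 42−15 = 27
LF_Ticketing = LS_Rehearsal = 42; LS_Ticketing = 42−6 = 36
LF_Marketing push = LS_Rehearsal = 42; LS_Marketing push = 42−4 = 38
LF_Stage build = LS_Rehearsal = 42; LS_Stage build = 42−5 = 37
LF_AV setup = LS_Staff briefing = 27; LS_AV setup = 27−15 = 12
LF_Catering order = min(LS_AV setup=12, LS_Stage build=37, LS_Marketing push=38) = 12; LS_Catering order = 12−4 = 8
LF_Permits = min(LS_Ticketing=36, LS_Rehearsal=42) = 36; LS_Permits = 36−3 = 33
LF_Vendor contracts = min(LS_AV setup=12, LS_Stage build=37) = 12; LS_Vendor contracts = 12−12 = 0
LF_Venue booking = LS_Rehearsal = 42; LS_Venue booking = 42−6 = 36
Slack_Ticketing = LS_Ticketing − ES_Ticketing = 36 − 3 = 33

33 days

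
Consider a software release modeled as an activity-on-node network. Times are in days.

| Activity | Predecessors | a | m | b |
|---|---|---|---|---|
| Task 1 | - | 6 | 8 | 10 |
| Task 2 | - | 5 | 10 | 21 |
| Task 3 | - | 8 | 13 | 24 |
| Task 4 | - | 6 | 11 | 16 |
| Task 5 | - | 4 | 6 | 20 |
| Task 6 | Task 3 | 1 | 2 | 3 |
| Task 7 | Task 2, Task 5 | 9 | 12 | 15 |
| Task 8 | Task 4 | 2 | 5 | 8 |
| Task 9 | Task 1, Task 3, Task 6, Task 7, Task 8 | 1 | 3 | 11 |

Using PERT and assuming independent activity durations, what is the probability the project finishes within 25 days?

te_Task 1 = (6 + 4·8 + 10)/6 = 48/6 = 8; σ²_Task 1 = ((10−6)/6)² = 0.444
te_Task 2 = (5 + 4·10 + 21)/6 = 66/6 = 11; σ²_Task 2 = ((21−5)/6)² = 7.111
te_Task 3 = (8 + 4·13 + 24)/6 = 84/6 = 14; σ²_Task 3 = ((24−8)/6)² = 7.111
te_Task 4 = (6 + 4·11 + 16)/6 = 66/6 = 11; σ²_Task 4 = ((16−6)/6)² = 2.778
te_Task 5 = (4 + 4·6 + 20)/6 = 48/6 = 8; σ²_Task 5 = ((20−4)/6)² = 7.111
te_Task 6 = (1 + 4·2 + 3)/6 = 12/6 = 2; σ²_Task 6 = ((3−1)/6)² = 0.111
te_Task 7 = (9 + 4·12 + 15)/6 = 72/6 = 12; σ²_Task 7 = ((15−9)/6)² = 1.000
te_Task 8 = (2 + 4·5 + 8)/6 = 30/6 = 5; σ²_Task 8 = ((8−2)/6)² = 1.000
te_Task 9 = (1 + 4·3 + 11)/6 = 24/6 = 4; σ²_Task 9 = ((11−1)/6)² = 2.778

Forward pass:
ES_Task 1 = 0; EF_Task 1 = 8
ES_Task 2 = 0; EF_Task 2 = 11
ES_Task 3 = 0; EF_Task 3 = 14
ES_Task 4 = 0; EF_Task 4 = 11
ES_Task 5 = 0; EF_Task 5 = 8
ES_Task 6 = 14; EF_Task 6 = 14+2 = 16
ES_Task 7 = max(EF_Task 2=11, EF_Task 5=8) = 11; EF_Task 7 = 11+12 = 23
ES_Task 8 = 11; EF_Task 8 = 11+5 = 16
ES_Task 9 = max(EF_Task 1=8, EF_Task 3=14, EF_Task 6=16, EF_Task 7=23, EF_Task 8=16) = 23; EF_Task 9 = 23+4 = 27
Expected project duration μ = 27 days. Critical path: Task 2 → Task 7 → Task 9.

Variance along critical path = 7.111 + 1.000 + 2.778 = 10.889; σ = √10.889 = 3.300 days.
Z = (25 − 27) / 3.300 = -0.606
P(T ≤ 25) = Φ(-0.606) ≈ 0.272

0.272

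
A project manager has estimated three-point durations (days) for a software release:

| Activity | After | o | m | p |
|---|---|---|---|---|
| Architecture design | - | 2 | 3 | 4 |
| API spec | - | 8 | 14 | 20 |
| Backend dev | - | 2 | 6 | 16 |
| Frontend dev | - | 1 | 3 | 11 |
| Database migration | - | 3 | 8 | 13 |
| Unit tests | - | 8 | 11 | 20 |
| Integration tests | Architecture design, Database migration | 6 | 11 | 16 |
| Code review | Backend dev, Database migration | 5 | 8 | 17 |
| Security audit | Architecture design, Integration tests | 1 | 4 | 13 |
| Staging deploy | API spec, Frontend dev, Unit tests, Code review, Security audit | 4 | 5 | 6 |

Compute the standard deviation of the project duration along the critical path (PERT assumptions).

3.11 days

te_Architecture design = (2 + 4·3 + 4)/6 = 18/6 = 3; σ²_Architecture design = ((4−2)/6)² = 0.111
te_API spec = (8 + 4·14 + 20)/6 = 84/6 = 14; σ²_API spec = ((20−8)/6)² = 4.000
te_Backend dev = (2 + 4·6 + 16)/6 = 42/6 = 7; σ²_Backend dev = ((16−2)/6)² = 5.444
te_Frontend dev = (1 + 4·3 + 11)/6 = 24/6 = 4; σ²_Frontend dev = ((11−1)/6)² = 2.778
te_Database migration = (3 + 4·8 + 13)/6 = 48/6 = 8; σ²_Database migration = ((13−3)/6)² = 2.778
te_Unit tests = (8 + 4·11 + 20)/6 = 72/6 = 12; σ²_Unit tests = ((20−8)/6)² = 4.000
te_Integration tests = (6 + 4·11 + 16)/6 = 66/6 = 11; σ²_Integration tests = ((16−6)/6)² = 2.778
te_Code review = (5 + 4·8 + 17)/6 = 54/6 = 9; σ²_Code review = ((17−5)/6)² = 4.000
te_Security audit = (1 + 4·4 + 13)/6 = 30/6 = 5; σ²_Security audit = ((13−1)/6)² = 4.000
te_Staging deploy = (4 + 4·5 + 6)/6 = 30/6 = 5; σ²_Staging deploy = ((6−4)/6)² = 0.111

Forward pass:
ES_Architecture design = 0; EF_Architecture design = 3
ES_API spec = 0; EF_API spec = 14
ES_Backend dev = 0; EF_Backend dev = 7
ES_Frontend dev = 0; EF_Frontend dev = 4
ES_Database migration = 0; EF_Database migration = 8
ES_Unit tests = 0; EF_Unit tests = 12
ES_Integration tests = max(EF_Architecture design=3, EF_Database migration=8) = 8; EF_Integration tests = 8+11 = 19
ES_Code review = max(EF_Backend dev=7, EF_Database migration=8) = 8; EF_Code review = 8+9 = 17
ES_Security audit = max(EF_Architecture design=3, EF_Integration tests=19) = 19; EF_Security audit = 19+5 = 24
ES_Staging deploy = max(EF_API spec=14, EF_Frontend dev=4, EF_Unit tests=12, EF_Code review=17, EF_Security audit=24) = 24; EF_Staging deploy = 24+5 = 29
Expected project duration μ = 29 days. Critical path: Database migration → Integration tests → Security audit → Staging deploy.

Variance along critical path = 2.778 + 2.778 + 4.000 + 0.111 = 9.667
σ = √9.667 = 3.109 days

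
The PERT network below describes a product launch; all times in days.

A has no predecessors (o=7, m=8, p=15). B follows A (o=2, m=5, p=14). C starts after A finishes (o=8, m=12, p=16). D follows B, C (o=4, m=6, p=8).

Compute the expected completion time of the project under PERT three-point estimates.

te_A = (7 + 4·8 + 15)/6 = 54/6 = 9
te_B = (2 + 4·5 + 14)/6 = 36/6 = 6
te_C = (8 + 4·12 + 16)/6 = 72/6 = 12
te_D = (4 + 4·6 + 8)/6 = 36/6 = 6

Forward pass:
ES_A = 0; EF_A = 9
ES_B = 9; EF_B = 9+6 = 15
ES_C = 9; EF_C = 9+12 = 21
ES_D = max(EF_B=15, EF_C=21) = 21; EF_D = 21+6 = 27
Expected project duration μ = 27 days. Critical path: A → C → D.

27 days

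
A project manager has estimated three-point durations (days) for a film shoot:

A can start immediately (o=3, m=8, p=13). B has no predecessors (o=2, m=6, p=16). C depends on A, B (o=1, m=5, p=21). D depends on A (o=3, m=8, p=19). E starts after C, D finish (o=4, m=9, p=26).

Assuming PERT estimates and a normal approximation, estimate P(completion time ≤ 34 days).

te_A = (3 + 4·8 + 13)/6 = 48/6 = 8; σ²_A = ((13−3)/6)² = 2.778
te_B = (2 + 4·6 + 16)/6 = 42/6 = 7; σ²_B = ((16−2)/6)² = 5.444
te_C = (1 + 4·5 + 21)/6 = 42/6 = 7; σ²_C = ((21−1)/6)² = 11.111
te_D = (3 + 4·8 + 19)/6 = 54/6 = 9; σ²_D = ((19−3)/6)² = 7.111
te_E = (4 + 4·9 + 26)/6 = 66/6 = 11; σ²_E = ((26−4)/6)² = 13.444

Forward pass:
ES_A = 0; EF_A = 8
ES_B = 0; EF_B = 7
ES_C = max(EF_A=8, EF_B=7) = 8; EF_C = 8+7 = 15
ES_D = 8; EF_D = 8+9 = 17
ES_E = max(EF_C=15, EF_D=17) = 17; EF_E = 17+11 = 28
Expected project duration μ = 28 days. Critical path: A → D → E.

Variance along critical path = 2.778 + 7.111 + 13.444 = 23.333; σ = √23.333 = 4.830 days.
Z = (34 − 28) / 4.830 = 1.242
P(T ≤ 34) = Φ(1.242) ≈ 0.893

0.893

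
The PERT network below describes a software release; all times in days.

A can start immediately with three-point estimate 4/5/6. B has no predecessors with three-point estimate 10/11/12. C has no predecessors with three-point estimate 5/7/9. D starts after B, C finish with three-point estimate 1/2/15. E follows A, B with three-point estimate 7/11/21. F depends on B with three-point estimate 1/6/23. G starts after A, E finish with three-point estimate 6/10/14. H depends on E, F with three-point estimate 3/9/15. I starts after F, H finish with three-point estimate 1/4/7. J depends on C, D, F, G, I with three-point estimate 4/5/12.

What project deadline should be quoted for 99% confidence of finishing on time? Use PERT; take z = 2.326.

50.2 days

te_A = (4 + 4·5 + 6)/6 = 30/6 = 5; σ²_A = ((6−4)/6)² = 0.111
te_B = (10 + 4·11 + 12)/6 = 66/6 = 11; σ²_B = ((12−10)/6)² = 0.111
te_C = (5 + 4·7 + 9)/6 = 42/6 = 7; σ²_C = ((9−5)/6)² = 0.444
te_D = (1 + 4·2 + 15)/6 = 24/6 = 4; σ²_D = ((15−1)/6)² = 5.444
te_E = (7 + 4·11 + 21)/6 = 72/6 = 12; σ²_E = ((21−7)/6)² = 5.444
te_F = (1 + 4·6 + 23)/6 = 48/6 = 8; σ²_F = ((23−1)/6)² = 13.444
te_G = (6 + 4·10 + 14)/6 = 60/6 = 10; σ²_G = ((14−6)/6)² = 1.778
te_H = (3 + 4·9 + 15)/6 = 54/6 = 9; σ²_H = ((15−3)/6)² = 4.000
te_I = (1 + 4·4 + 7)/6 = 24/6 = 4; σ²_I = ((7−1)/6)² = 1.000
te_J = (4 + 4·5 + 12)/6 = 36/6 = 6; σ²_J = ((12−4)/6)² = 1.778

Forward pass:
ES_A = 0; EF_A = 5
ES_B = 0; EF_B = 11
ES_C = 0; EF_C = 7
ES_D = max(EF_B=11, EF_C=7) = 11; EF_D = 11+4 = 15
ES_E = max(EF_A=5, EF_B=11) = 11; EF_E = 11+12 = 23
ES_F = 11; EF_F = 11+8 = 19
ES_G = max(EF_A=5, EF_E=23) = 23; EF_G = 23+10 = 33
ES_H = max(EF_E=23, EF_F=19) = 23; EF_H = 23+9 = 32
ES_I = max(EF_F=19, EF_H=32) = 32; EF_I = 32+4 = 36
ES_J = max(EF_C=7, EF_D=15, EF_F=19, EF_G=33, EF_I=36) = 36; EF_J = 36+6 = 42
Expected project duration μ = 42 days. Critical path: B → E → H → I → J.

Variance along critical path = 0.111 + 5.444 + 4.000 + 1.000 + 1.778 = 12.333; σ = 3.512 days.
D = μ + z·σ = 42 + 2.326·3.512 = 50.2 days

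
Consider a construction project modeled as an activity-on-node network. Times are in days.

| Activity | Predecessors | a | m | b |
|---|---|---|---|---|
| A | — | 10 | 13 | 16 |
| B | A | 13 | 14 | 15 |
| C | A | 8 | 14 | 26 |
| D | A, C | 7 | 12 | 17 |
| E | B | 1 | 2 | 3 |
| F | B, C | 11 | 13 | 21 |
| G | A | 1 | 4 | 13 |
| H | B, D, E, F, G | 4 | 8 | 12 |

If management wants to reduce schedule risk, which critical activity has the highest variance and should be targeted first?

C

te_A = (10 + 4·13 + 16)/6 = 78/6 = 13; σ²_A = ((16−10)/6)² = 1.000
te_B = (13 + 4·14 + 15)/6 = 84/6 = 14; σ²_B = ((15−13)/6)² = 0.111
te_C = (8 + 4·14 + 26)/6 = 90/6 = 15; σ²_C = ((26−8)/6)² = 9.000
te_D = (7 + 4·12 + 17)/6 = 72/6 = 12; σ²_D = ((17−7)/6)² = 2.778
te_E = (1 + 4·2 + 3)/6 = 12/6 = 2; σ²_E = ((3−1)/6)² = 0.111
te_F = (11 + 4·13 + 21)/6 = 84/6 = 14; σ²_F = ((21−11)/6)² = 2.778
te_G = (1 + 4·4 + 13)/6 = 30/6 = 5; σ²_G = ((13−1)/6)² = 4.000
te_H = (4 + 4·8 + 12)/6 = 48/6 = 8; σ²_H = ((12−4)/6)² = 1.778

Forward pass:
ES_A = 0; EF_A = 13
ES_B = 13; EF_B = 13+14 = 27
ES_C = 13; EF_C = 13+15 = 28
ES_D = max(EF_A=13, EF_C=28) = 28; EF_D = 28+12 = 40
ES_E = 27; EF_E = 27+2 = 29
ES_F = max(EF_B=27, EF_C=28) = 28; EF_F = 28+14 = 42
ES_G = 13; EF_G = 13+5 = 18
ES_H = max(EF_B=27, EF_D=40, EF_E=29, EF_F=42, EF_G=18) = 42; EF_H = 42+8 = 50
Expected project duration μ = 50 days. Critical path: A → C → F → H.

Variances on critical path: σ²_A=1.000, σ²_C=9.000, σ²_F=2.778, σ²_H=1.778.
Largest is σ²_C = 9.000.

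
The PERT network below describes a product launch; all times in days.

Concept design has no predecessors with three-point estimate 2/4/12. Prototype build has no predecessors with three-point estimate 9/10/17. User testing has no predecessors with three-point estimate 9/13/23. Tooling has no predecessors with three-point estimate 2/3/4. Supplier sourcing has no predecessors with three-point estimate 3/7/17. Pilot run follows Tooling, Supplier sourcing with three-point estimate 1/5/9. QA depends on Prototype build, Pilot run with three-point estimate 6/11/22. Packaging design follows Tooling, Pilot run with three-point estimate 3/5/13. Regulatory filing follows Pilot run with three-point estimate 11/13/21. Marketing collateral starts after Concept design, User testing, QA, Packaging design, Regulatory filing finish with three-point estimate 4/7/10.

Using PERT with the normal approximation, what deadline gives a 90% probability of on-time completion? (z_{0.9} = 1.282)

38.3 days

te_Concept design = (2 + 4·4 + 12)/6 = 30/6 = 5; σ²_Concept design = ((12−2)/6)² = 2.778
te_Prototype build = (9 + 4·10 + 17)/6 = 66/6 = 11; σ²_Prototype build = ((17−9)/6)² = 1.778
te_User testing = (9 + 4·13 + 23)/6 = 84/6 = 14; σ²_User testing = ((23−9)/6)² = 5.444
te_Tooling = (2 + 4·3 + 4)/6 = 18/6 = 3; σ²_Tooling = ((4−2)/6)² = 0.111
te_Supplier sourcing = (3 + 4·7 + 17)/6 = 48/6 = 8; σ²_Supplier sourcing = ((17−3)/6)² = 5.444
te_Pilot run = (1 + 4·5 + 9)/6 = 30/6 = 5; σ²_Pilot run = ((9−1)/6)² = 1.778
te_QA = (6 + 4·11 + 22)/6 = 72/6 = 12; σ²_QA = ((22−6)/6)² = 7.111
te_Packaging design = (3 + 4·5 + 13)/6 = 36/6 = 6; σ²_Packaging design = ((13−3)/6)² = 2.778
te_Regulatory filing = (11 + 4·13 + 21)/6 = 84/6 = 14; σ²_Regulatory filing = ((21−11)/6)² = 2.778
te_Marketing collateral = (4 + 4·7 + 10)/6 = 42/6 = 7; σ²_Marketing collateral = ((10−4)/6)² = 1.000

Forward pass:
ES_Concept design = 0; EF_Concept design = 5
ES_Prototype build = 0; EF_Prototype build = 11
ES_User testing = 0; EF_User testing = 14
ES_Tooling = 0; EF_Tooling = 3
ES_Supplier sourcing = 0; EF_Supplier sourcing = 8
ES_Pilot run = max(EF_Tooling=3, EF_Supplier sourcing=8) = 8; EF_Pilot run = 8+5 = 13
ES_QA = max(EF_Prototype build=11, EF_Pilot run=13) = 13; EF_QA = 13+12 = 25
ES_Packaging design = max(EF_Tooling=3, EF_Pilot run=13) = 13; EF_Packaging design = 13+6 = 19
ES_Regulatory filing = 13; EF_Regulatory filing = 13+14 = 27
ES_Marketing collateral = max(EF_Concept design=5, EF_User testing=14, EF_QA=25, EF_Packaging design=19, EF_Regulatory filing=27) = 27; EF_Marketing collateral = 27+7 = 34
Expected project duration μ = 34 days. Critical path: Supplier sourcing → Pilot run → Regulatory filing → Marketing collateral.

Variance along critical path = 5.444 + 1.778 + 2.778 + 1.000 = 11.000; σ = 3.317 days.
D = μ + z·σ = 34 + 1.282·3.317 = 38.3 days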